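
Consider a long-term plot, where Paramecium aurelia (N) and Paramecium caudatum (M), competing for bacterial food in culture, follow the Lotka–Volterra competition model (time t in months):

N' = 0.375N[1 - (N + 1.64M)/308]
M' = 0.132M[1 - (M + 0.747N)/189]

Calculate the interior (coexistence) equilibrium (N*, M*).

Setting both brackets to zero gives the nullclines N + 1.64M = 308 and 0.747N + M = 189.
Substituting M = 189 - 0.747N into the first: N(1 - 1.64·0.747) = 308 - 1.64·189.
So N* = -1.96/-0.225 = 8.71, and then M* = 189 - 0.747·8.71 = 182.

N* ≈ 8.71, M* ≈ 182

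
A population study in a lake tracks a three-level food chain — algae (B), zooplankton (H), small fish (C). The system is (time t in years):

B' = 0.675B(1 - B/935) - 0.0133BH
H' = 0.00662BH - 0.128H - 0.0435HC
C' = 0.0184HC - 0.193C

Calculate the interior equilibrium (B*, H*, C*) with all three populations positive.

B* ≈ 742, H* ≈ 10.5, C* ≈ 110

From dC/dt = 0: 0.0184H* = 0.193, so H* = 10.5.
From dB/dt = 0: 0.675(1 - B*/935) = 0.0133·10.5, giving B* = 935·(1 - 0.207) = 742.
From dH/dt = 0: 0.00662·742 - 0.128 = 0.0435C*, so C* = 4.78/0.0435 = 110.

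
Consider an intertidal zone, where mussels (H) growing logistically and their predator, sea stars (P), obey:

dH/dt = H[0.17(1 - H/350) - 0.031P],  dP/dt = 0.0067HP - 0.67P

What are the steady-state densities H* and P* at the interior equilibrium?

H* ≈ 100, P* ≈ 3.92

From dP/dt = 0 with P > 0: 0.0067H* = 0.67, so H* = 100.
Substitute into dH/dt = 0: 0.17(1 - 100/350) = 0.031P*.
The bracket is 0.714, giving P* = 0.121/0.031 = 3.92.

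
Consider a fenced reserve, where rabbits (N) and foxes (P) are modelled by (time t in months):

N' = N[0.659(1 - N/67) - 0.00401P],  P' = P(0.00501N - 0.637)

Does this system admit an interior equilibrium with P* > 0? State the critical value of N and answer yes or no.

Threshold N = 127; K < 127, so no, the predator goes extinct.

The predator equation gives dP/dt > 0 only when N > 0.637/0.00501 = 127.
Without the predator, N → K = 67. Since 67 < 127, the predator cannot invade.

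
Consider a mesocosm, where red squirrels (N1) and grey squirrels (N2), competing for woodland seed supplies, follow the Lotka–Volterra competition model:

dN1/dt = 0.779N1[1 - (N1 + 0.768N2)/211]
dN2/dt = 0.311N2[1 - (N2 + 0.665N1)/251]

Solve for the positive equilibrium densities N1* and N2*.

N1* ≈ 37.3, N2* ≈ 226

Setting both brackets to zero gives the nullclines N1 + 0.768N2 = 211 and 0.665N1 + N2 = 251.
Substituting N2 = 251 - 0.665N1 into the first: N1(1 - 0.768·0.665) = 211 - 0.768·251.
So N1* = 18.2/0.489 = 37.3, and then N2* = 251 - 0.665·37.3 = 226.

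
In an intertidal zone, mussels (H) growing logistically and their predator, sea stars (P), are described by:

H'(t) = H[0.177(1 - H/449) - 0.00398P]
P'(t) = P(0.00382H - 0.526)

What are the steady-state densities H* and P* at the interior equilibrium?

From dP/dt = 0 with P > 0: 0.00382H* = 0.526, so H* = 138.
Substitute into dH/dt = 0: 0.177(1 - 138/449) = 0.00398P*.
The bracket is 0.693, giving P* = 0.123/0.00398 = 30.8.

H* ≈ 138, P* ≈ 30.8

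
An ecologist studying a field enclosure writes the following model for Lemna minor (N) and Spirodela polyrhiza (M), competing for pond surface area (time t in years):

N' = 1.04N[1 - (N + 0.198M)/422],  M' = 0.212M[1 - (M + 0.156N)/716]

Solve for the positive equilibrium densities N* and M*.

N* ≈ 289, M* ≈ 671

Setting both brackets to zero gives the nullclines N + 0.198M = 422 and 0.156N + M = 716.
Substituting M = 716 - 0.156N into the first: N(1 - 0.198·0.156) = 422 - 0.198·716.
So N* = 280/0.969 = 289, and then M* = 716 - 0.156·289 = 671.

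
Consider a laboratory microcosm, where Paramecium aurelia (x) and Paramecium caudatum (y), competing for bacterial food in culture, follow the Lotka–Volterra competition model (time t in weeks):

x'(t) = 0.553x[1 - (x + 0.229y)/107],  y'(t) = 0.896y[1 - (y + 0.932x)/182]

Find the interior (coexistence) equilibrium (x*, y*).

Setting both brackets to zero gives the nullclines x + 0.229y = 107 and 0.932x + y = 182.
Substituting y = 182 - 0.932x into the first: x(1 - 0.229·0.932) = 107 - 0.229·182.
So x* = 65.3/0.787 = 83, and then y* = 182 - 0.932·83 = 105.

x* ≈ 83, y* ≈ 105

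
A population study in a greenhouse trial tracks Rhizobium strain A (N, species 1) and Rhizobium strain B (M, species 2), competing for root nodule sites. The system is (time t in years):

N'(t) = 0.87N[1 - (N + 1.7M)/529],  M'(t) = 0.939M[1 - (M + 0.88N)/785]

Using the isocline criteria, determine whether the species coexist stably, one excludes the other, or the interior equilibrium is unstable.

species 2 excludes species 1

Compare the nullcline intercepts: K1/α12 = 529/1.7 = 311 < K2 = 785; K2/α21 = 785/0.88 = 892 > K1 = 529.
Since the inequalities point opposite ways, species 2 can invade but species 1 cannot.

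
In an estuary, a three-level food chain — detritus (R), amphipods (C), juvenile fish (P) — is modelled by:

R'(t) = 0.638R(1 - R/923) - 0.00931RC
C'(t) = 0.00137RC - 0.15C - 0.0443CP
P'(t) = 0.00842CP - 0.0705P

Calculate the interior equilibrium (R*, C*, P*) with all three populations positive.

R* ≈ 810, C* ≈ 8.37, P* ≈ 21.7

From dP/dt = 0: 0.00842C* = 0.0705, so C* = 8.37.
From dR/dt = 0: 0.638(1 - R*/923) = 0.00931·8.37, giving R* = 923·(1 - 0.122) = 810.
From dC/dt = 0: 0.00137·810 - 0.15 = 0.0443P*, so P* = 0.96/0.0443 = 21.7.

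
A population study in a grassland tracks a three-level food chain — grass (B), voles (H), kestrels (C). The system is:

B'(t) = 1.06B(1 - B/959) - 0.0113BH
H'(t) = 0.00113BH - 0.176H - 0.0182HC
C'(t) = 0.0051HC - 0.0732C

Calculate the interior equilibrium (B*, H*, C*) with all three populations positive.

B* ≈ 812, H* ≈ 14.4, C* ≈ 40.8

From dC/dt = 0: 0.0051H* = 0.0732, so H* = 14.4.
From dB/dt = 0: 1.06(1 - B*/959) = 0.0113·14.4, giving B* = 959·(1 - 0.153) = 812.
From dH/dt = 0: 0.00113·812 - 0.176 = 0.0182C*, so C* = 0.742/0.0182 = 40.8.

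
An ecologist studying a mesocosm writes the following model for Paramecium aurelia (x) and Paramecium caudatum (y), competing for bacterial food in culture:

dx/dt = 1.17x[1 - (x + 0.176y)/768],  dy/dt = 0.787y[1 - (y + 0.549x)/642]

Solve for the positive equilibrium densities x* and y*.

x* ≈ 725, y* ≈ 244

Setting both brackets to zero gives the nullclines x + 0.176y = 768 and 0.549x + y = 642.
Substituting y = 642 - 0.549x into the first: x(1 - 0.176·0.549) = 768 - 0.176·642.
So x* = 655/0.903 = 725, and then y* = 642 - 0.549·725 = 244.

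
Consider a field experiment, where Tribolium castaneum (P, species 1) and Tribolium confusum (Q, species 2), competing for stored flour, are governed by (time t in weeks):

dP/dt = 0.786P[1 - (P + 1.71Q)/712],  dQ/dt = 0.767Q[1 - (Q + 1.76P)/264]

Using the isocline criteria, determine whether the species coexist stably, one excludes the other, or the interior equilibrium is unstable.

species 1 excludes species 2

Compare the nullcline intercepts: K1/α12 = 712/1.71 = 416 > K2 = 264; K2/α21 = 264/1.76 = 150 < K1 = 712.
Since the inequalities point opposite ways, species 1 can invade but species 2 cannot.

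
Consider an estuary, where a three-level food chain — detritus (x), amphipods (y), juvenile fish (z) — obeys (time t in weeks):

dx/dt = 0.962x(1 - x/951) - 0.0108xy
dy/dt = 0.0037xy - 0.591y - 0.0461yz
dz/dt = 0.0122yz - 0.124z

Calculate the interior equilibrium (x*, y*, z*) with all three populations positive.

x* ≈ 842, y* ≈ 10.2, z* ≈ 54.8

From dz/dt = 0: 0.0122y* = 0.124, so y* = 10.2.
From dx/dt = 0: 0.962(1 - x*/951) = 0.0108·10.2, giving x* = 951·(1 - 0.114) = 842.
From dy/dt = 0: 0.0037·842 - 0.591 = 0.0461z*, so z* = 2.53/0.0461 = 54.8.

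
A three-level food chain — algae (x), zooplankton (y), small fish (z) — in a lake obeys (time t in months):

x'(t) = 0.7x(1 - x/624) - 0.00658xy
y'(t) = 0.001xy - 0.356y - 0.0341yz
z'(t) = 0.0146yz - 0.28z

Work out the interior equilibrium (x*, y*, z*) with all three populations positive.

x* ≈ 512, y* ≈ 19.2, z* ≈ 4.56

From dz/dt = 0: 0.0146y* = 0.28, so y* = 19.2.
From dx/dt = 0: 0.7(1 - x*/624) = 0.00658·19.2, giving x* = 624·(1 - 0.18) = 512.
From dy/dt = 0: 0.001·512 - 0.356 = 0.0341z*, so z* = 0.156/0.0341 = 4.56.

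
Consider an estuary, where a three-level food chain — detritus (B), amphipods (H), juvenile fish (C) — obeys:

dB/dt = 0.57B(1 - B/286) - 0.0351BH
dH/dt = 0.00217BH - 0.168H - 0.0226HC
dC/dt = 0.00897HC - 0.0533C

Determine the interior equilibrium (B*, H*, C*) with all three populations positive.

From dC/dt = 0: 0.00897H* = 0.0533, so H* = 5.94.
From dB/dt = 0: 0.57(1 - B*/286) = 0.0351·5.94, giving B* = 286·(1 - 0.366) = 181.
From dH/dt = 0: 0.00217·181 - 0.168 = 0.0226C*, so C* = 0.226/0.0226 = 9.98.

B* ≈ 181, H* ≈ 5.94, C* ≈ 9.98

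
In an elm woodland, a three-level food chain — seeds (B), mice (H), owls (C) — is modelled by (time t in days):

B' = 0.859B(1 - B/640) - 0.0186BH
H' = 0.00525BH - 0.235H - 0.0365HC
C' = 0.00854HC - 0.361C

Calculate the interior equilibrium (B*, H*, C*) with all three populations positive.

From dC/dt = 0: 0.00854H* = 0.361, so H* = 42.3.
From dB/dt = 0: 0.859(1 - B*/640) = 0.0186·42.3, giving B* = 640·(1 - 0.915) = 54.2.
From dH/dt = 0: 0.00525·54.2 - 0.235 = 0.0365C*, so C* = 0.0496/0.0365 = 1.36.

B* ≈ 54.2, H* ≈ 42.3, C* ≈ 1.36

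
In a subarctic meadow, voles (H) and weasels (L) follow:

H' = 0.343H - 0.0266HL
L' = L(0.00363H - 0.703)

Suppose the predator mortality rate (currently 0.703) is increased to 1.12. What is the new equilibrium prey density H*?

At the interior fixed point, setting dL/dt = 0 with L > 0 fixes H* = (predator death rate)/(HL coefficient) — independent of the other coefficients.
With the change, H* = 1.12/0.00363 = 309; it rises from 194.

H* ≈ 309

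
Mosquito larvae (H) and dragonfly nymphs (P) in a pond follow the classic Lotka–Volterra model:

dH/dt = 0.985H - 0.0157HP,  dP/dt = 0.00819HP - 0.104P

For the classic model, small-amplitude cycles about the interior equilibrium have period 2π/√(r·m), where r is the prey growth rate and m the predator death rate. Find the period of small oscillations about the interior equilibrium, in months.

T ≈ 19.6 months

Here r = 0.985 and m = 0.104, so r·m = 0.102.
ω = √0.102 = 0.32 per month, hence T = 2π/ω ≈ 19.6 months.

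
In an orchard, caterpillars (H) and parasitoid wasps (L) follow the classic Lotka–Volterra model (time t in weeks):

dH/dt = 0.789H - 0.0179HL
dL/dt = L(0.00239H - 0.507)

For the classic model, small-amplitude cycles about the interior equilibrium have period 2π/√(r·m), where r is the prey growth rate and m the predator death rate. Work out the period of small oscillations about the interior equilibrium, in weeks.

T ≈ 9.93 weeks

Here r = 0.789 and m = 0.507, so r·m = 0.4.
ω = √0.4 = 0.632 per week, hence T = 2π/ω ≈ 9.93 weeks.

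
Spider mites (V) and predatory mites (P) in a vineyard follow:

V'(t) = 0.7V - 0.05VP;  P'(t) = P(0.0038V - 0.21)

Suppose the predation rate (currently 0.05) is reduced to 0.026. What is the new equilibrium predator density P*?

At the interior fixed point, setting dV/dt = 0 with V > 0 fixes P* = (prey growth rate)/(VP coefficient) — independent of the other coefficients.
With the change, P* = 0.7/0.026 = 26.9; it rises from 14.

P* ≈ 26.9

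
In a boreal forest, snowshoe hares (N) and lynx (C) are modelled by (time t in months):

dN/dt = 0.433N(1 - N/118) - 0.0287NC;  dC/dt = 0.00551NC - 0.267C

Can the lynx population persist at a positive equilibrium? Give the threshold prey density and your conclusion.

The predator equation gives dC/dt > 0 only when N > 0.267/0.00551 = 48.5.
Without the predator, N → K = 118. Since 118 > 48.5, the predator can invade and persist.

Threshold N = 48.5; K > 48.5, so yes, the predator persists.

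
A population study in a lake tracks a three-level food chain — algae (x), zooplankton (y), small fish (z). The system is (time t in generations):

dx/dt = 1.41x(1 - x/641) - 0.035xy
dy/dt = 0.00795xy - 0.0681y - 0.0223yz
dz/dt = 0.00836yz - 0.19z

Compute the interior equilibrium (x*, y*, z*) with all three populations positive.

From dz/dt = 0: 0.00836y* = 0.19, so y* = 22.7.
From dx/dt = 0: 1.41(1 - x*/641) = 0.035·22.7, giving x* = 641·(1 - 0.564) = 279.
From dy/dt = 0: 0.00795·279 - 0.0681 = 0.0223z*, so z* = 2.15/0.0223 = 96.5.

x* ≈ 279, y* ≈ 22.7, z* ≈ 96.5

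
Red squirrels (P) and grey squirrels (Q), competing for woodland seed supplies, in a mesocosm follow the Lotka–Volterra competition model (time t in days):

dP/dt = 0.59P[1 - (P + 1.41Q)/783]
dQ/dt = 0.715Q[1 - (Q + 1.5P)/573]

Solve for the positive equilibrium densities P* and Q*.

P* ≈ 22.4, Q* ≈ 539

Setting both brackets to zero gives the nullclines P + 1.41Q = 783 and 1.5P + Q = 573.
Substituting Q = 573 - 1.5P into the first: P(1 - 1.41·1.5) = 783 - 1.41·573.
So P* = -24.9/-1.11 = 22.4, and then Q* = 573 - 1.5·22.4 = 539.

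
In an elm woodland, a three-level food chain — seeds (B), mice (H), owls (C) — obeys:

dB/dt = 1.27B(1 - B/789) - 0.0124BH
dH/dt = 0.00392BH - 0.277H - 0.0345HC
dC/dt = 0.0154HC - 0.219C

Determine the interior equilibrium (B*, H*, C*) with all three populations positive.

From dC/dt = 0: 0.0154H* = 0.219, so H* = 14.2.
From dB/dt = 0: 1.27(1 - B*/789) = 0.0124·14.2, giving B* = 789·(1 - 0.139) = 679.
From dH/dt = 0: 0.00392·679 - 0.277 = 0.0345C*, so C* = 2.39/0.0345 = 69.2.

B* ≈ 679, H* ≈ 14.2, C* ≈ 69.2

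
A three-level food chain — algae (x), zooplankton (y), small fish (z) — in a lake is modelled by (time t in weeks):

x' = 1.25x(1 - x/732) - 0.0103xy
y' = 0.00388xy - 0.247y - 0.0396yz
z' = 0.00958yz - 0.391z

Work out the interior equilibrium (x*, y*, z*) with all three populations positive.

From dz/dt = 0: 0.00958y* = 0.391, so y* = 40.8.
From dx/dt = 0: 1.25(1 - x*/732) = 0.0103·40.8, giving x* = 732·(1 - 0.336) = 486.
From dy/dt = 0: 0.00388·486 - 0.247 = 0.0396z*, so z* = 1.64/0.0396 = 41.4.

x* ≈ 486, y* ≈ 40.8, z* ≈ 41.4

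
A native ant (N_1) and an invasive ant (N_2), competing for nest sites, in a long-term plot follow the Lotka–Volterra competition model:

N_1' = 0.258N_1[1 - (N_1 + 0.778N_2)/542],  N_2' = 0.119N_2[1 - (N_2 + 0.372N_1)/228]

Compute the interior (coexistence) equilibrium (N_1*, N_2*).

N_1* ≈ 513, N_2* ≈ 37.1

Setting both brackets to zero gives the nullclines N_1 + 0.778N_2 = 542 and 0.372N_1 + N_2 = 228.
Substituting N_2 = 228 - 0.372N_1 into the first: N_1(1 - 0.778·0.372) = 542 - 0.778·228.
So N_1* = 365/0.711 = 513, and then N_2* = 228 - 0.372·513 = 37.1.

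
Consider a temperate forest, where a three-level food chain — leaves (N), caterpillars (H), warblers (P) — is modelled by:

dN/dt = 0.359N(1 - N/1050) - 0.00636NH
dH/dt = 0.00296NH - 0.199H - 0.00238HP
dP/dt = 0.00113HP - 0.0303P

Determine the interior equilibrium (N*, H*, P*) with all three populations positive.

From dP/dt = 0: 0.00113H* = 0.0303, so H* = 26.8.
From dN/dt = 0: 0.359(1 - N*/1050) = 0.00636·26.8, giving N* = 1050·(1 - 0.475) = 551.
From dH/dt = 0: 0.00296·551 - 0.199 = 0.00238P*, so P* = 1.43/0.00238 = 602.

N* ≈ 551, H* ≈ 26.8, P* ≈ 602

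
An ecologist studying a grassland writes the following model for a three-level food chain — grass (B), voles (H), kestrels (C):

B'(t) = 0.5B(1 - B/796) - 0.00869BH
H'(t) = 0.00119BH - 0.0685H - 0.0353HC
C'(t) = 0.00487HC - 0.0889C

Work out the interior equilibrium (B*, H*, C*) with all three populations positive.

B* ≈ 543, H* ≈ 18.3, C* ≈ 16.4

From dC/dt = 0: 0.00487H* = 0.0889, so H* = 18.3.
From dB/dt = 0: 0.5(1 - B*/796) = 0.00869·18.3, giving B* = 796·(1 - 0.317) = 543.
From dH/dt = 0: 0.00119·543 - 0.0685 = 0.0353C*, so C* = 0.578/0.0353 = 16.4.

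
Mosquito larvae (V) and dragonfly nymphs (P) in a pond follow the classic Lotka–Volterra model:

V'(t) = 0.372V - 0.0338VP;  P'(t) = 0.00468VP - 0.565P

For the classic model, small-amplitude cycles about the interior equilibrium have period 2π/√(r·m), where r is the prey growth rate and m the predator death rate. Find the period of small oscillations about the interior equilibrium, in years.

Here r = 0.372 and m = 0.565, so r·m = 0.21.
ω = √0.21 = 0.458 per year, hence T = 2π/ω ≈ 13.7 years.

T ≈ 13.7 years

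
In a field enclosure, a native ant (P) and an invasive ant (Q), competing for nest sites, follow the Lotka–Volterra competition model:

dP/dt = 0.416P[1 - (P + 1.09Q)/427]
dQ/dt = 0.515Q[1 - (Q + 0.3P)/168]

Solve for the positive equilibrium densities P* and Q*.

Setting both brackets to zero gives the nullclines P + 1.09Q = 427 and 0.3P + Q = 168.
Substituting Q = 168 - 0.3P into the first: P(1 - 1.09·0.3) = 427 - 1.09·168.
So P* = 244/0.673 = 362, and then Q* = 168 - 0.3·362 = 59.3.

P* ≈ 362, Q* ≈ 59.3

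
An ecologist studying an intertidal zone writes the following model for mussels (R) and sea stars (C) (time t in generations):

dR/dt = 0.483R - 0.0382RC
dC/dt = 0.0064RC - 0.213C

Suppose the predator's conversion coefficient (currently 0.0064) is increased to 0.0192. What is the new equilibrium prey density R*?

R* ≈ 11.1

At the interior fixed point, setting dC/dt = 0 with C > 0 fixes R* = (predator death rate)/(RC coefficient) — independent of the other coefficients.
With the change, R* = 0.213/0.0192 = 11.1; it falls from 33.3.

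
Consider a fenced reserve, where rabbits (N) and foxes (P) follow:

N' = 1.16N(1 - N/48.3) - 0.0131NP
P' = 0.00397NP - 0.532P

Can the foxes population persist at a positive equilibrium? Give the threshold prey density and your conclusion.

Threshold N = 134; K < 134, so no, the predator goes extinct.

The predator equation gives dP/dt > 0 only when N > 0.532/0.00397 = 134.
Without the predator, N → K = 48.3. Since 48.3 < 134, the predator cannot invade.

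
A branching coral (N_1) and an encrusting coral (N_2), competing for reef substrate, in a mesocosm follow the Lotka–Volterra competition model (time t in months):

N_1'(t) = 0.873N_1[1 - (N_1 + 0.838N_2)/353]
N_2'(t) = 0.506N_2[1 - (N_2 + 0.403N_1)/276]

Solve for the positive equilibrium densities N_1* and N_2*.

Setting both brackets to zero gives the nullclines N_1 + 0.838N_2 = 353 and 0.403N_1 + N_2 = 276.
Substituting N_2 = 276 - 0.403N_1 into the first: N_1(1 - 0.838·0.403) = 353 - 0.838·276.
So N_1* = 122/0.662 = 184, and then N_2* = 276 - 0.403·184 = 202.

N_1* ≈ 184, N_2* ≈ 202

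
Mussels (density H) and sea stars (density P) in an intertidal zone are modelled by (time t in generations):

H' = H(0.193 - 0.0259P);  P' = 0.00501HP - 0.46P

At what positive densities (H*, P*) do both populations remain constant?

H* ≈ 91.8, P* ≈ 7.45

Set dP/dt = 0 with P > 0: 0.00501H - 0.46 = 0, so H* = 0.46/0.00501 = 91.8.
Set dH/dt = 0 with H > 0: 0.193 - 0.0259P = 0, so P* = 0.193/0.0259 = 7.45.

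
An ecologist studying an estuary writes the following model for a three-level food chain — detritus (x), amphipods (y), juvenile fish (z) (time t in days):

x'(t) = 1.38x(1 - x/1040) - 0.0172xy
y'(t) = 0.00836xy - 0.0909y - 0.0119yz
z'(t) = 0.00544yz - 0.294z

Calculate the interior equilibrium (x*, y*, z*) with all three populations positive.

x* ≈ 339, y* ≈ 54, z* ≈ 231

From dz/dt = 0: 0.00544y* = 0.294, so y* = 54.
From dx/dt = 0: 1.38(1 - x*/1040) = 0.0172·54, giving x* = 1040·(1 - 0.674) = 339.
From dy/dt = 0: 0.00836·339 - 0.0909 = 0.0119z*, so z* = 2.75/0.0119 = 231.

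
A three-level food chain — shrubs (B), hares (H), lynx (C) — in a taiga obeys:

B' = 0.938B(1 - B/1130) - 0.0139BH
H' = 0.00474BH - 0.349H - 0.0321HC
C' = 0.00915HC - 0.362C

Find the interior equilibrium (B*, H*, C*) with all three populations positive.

B* ≈ 468, H* ≈ 39.6, C* ≈ 58.2

From dC/dt = 0: 0.00915H* = 0.362, so H* = 39.6.
From dB/dt = 0: 0.938(1 - B*/1130) = 0.0139·39.6, giving B* = 1130·(1 - 0.586) = 468.
From dH/dt = 0: 0.00474·468 - 0.349 = 0.0321C*, so C* = 1.87/0.0321 = 58.2.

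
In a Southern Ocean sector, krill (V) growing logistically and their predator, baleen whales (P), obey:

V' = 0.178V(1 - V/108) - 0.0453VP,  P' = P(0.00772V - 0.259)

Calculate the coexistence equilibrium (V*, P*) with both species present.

From dP/dt = 0 with P > 0: 0.00772V* = 0.259, so V* = 33.5.
Substitute into dV/dt = 0: 0.178(1 - 33.5/108) = 0.0453P*.
The bracket is 0.689, giving P* = 0.123/0.0453 = 2.71.

V* ≈ 33.5, P* ≈ 2.71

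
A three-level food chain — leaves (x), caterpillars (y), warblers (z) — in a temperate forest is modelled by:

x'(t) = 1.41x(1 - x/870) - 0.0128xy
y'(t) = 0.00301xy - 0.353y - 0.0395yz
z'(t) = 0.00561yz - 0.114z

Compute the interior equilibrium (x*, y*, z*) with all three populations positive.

From dz/dt = 0: 0.00561y* = 0.114, so y* = 20.3.
From dx/dt = 0: 1.41(1 - x*/870) = 0.0128·20.3, giving x* = 870·(1 - 0.184) = 710.
From dy/dt = 0: 0.00301·710 - 0.353 = 0.0395z*, so z* = 1.78/0.0395 = 45.1.

x* ≈ 710, y* ≈ 20.3, z* ≈ 45.1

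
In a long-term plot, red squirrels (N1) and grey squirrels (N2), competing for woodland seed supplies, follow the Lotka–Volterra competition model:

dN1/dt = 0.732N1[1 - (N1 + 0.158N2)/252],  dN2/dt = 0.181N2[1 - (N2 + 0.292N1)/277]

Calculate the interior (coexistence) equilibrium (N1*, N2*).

Setting both brackets to zero gives the nullclines N1 + 0.158N2 = 252 and 0.292N1 + N2 = 277.
Substituting N2 = 277 - 0.292N1 into the first: N1(1 - 0.158·0.292) = 252 - 0.158·277.
So N1* = 208/0.954 = 218, and then N2* = 277 - 0.292·218 = 213.

N1* ≈ 218, N2* ≈ 213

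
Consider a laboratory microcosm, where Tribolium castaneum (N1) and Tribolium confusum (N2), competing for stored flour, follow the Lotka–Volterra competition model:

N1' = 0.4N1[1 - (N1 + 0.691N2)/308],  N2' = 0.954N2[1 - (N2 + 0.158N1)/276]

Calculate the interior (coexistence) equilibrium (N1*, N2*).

N1* ≈ 132, N2* ≈ 255

Setting both brackets to zero gives the nullclines N1 + 0.691N2 = 308 and 0.158N1 + N2 = 276.
Substituting N2 = 276 - 0.158N1 into the first: N1(1 - 0.691·0.158) = 308 - 0.691·276.
So N1* = 117/0.891 = 132, and then N2* = 276 - 0.158·132 = 255.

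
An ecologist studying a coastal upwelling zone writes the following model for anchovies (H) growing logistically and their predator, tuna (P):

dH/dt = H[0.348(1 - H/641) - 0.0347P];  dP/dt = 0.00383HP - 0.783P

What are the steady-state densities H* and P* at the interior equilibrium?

H* ≈ 204, P* ≈ 6.83

From dP/dt = 0 with P > 0: 0.00383H* = 0.783, so H* = 204.
Substitute into dH/dt = 0: 0.348(1 - 204/641) = 0.0347P*.
The bracket is 0.681, giving P* = 0.237/0.0347 = 6.83.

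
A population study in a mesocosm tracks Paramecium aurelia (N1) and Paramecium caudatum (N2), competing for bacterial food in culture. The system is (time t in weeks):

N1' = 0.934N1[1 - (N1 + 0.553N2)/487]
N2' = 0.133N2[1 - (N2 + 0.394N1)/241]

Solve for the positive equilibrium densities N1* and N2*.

Setting both brackets to zero gives the nullclines N1 + 0.553N2 = 487 and 0.394N1 + N2 = 241.
Substituting N2 = 241 - 0.394N1 into the first: N1(1 - 0.553·0.394) = 487 - 0.553·241.
So N1* = 354/0.782 = 452, and then N2* = 241 - 0.394·452 = 62.8.

N1* ≈ 452, N2* ≈ 62.8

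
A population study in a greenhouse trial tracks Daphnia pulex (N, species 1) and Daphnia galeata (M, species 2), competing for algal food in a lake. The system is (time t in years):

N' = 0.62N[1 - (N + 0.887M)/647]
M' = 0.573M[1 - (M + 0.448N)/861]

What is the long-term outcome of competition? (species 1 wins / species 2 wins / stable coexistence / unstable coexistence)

Compare the nullcline intercepts: K1/α12 = 647/0.887 = 729 < K2 = 861; K2/α21 = 861/0.448 = 1920 > K1 = 647.
Since the inequalities point opposite ways, species 2 can invade but species 1 cannot.

species 2 excludes species 1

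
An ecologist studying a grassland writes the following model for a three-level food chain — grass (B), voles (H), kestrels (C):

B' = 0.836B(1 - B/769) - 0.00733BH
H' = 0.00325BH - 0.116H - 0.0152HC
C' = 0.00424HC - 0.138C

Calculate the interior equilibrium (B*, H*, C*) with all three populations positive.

B* ≈ 550, H* ≈ 32.5, C* ≈ 110

From dC/dt = 0: 0.00424H* = 0.138, so H* = 32.5.
From dB/dt = 0: 0.836(1 - B*/769) = 0.00733·32.5, giving B* = 769·(1 - 0.285) = 550.
From dH/dt = 0: 0.00325·550 - 0.116 = 0.0152C*, so C* = 1.67/0.0152 = 110.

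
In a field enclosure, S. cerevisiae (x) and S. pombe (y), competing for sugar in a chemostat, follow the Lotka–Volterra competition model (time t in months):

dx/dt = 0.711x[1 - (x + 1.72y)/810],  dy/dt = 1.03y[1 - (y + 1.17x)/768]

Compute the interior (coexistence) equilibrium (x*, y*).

x* ≈ 505, y* ≈ 177

Setting both brackets to zero gives the nullclines x + 1.72y = 810 and 1.17x + y = 768.
Substituting y = 768 - 1.17x into the first: x(1 - 1.72·1.17) = 810 - 1.72·768.
So x* = -511/-1.01 = 505, and then y* = 768 - 1.17·505 = 177.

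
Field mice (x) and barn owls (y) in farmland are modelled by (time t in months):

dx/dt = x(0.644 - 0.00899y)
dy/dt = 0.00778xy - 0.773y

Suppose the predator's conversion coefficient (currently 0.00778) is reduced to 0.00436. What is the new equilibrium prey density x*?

x* ≈ 177

At the interior fixed point, setting dy/dt = 0 with y > 0 fixes x* = (predator death rate)/(xy coefficient) — independent of the other coefficients.
With the change, x* = 0.773/0.00436 = 177; it rises from 99.4.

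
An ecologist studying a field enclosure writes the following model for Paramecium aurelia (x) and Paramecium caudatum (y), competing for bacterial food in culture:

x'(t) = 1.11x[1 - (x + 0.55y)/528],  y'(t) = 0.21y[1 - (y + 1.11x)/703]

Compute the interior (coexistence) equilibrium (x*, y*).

x* ≈ 363, y* ≈ 300

Setting both brackets to zero gives the nullclines x + 0.55y = 528 and 1.11x + y = 703.
Substituting y = 703 - 1.11x into the first: x(1 - 0.55·1.11) = 528 - 0.55·703.
So x* = 141/0.389 = 363, and then y* = 703 - 1.11·363 = 300.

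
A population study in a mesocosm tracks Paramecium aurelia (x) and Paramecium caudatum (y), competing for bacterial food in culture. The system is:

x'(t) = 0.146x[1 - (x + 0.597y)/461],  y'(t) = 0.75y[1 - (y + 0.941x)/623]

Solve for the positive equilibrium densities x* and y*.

Setting both brackets to zero gives the nullclines x + 0.597y = 461 and 0.941x + y = 623.
Substituting y = 623 - 0.941x into the first: x(1 - 0.597·0.941) = 461 - 0.597·623.
So x* = 89.1/0.438 = 203, and then y* = 623 - 0.941·203 = 432.

x* ≈ 203, y* ≈ 432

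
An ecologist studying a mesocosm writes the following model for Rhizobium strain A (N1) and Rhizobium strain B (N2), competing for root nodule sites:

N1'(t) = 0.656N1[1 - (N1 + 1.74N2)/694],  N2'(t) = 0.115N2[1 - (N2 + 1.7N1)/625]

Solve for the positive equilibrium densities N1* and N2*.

Setting both brackets to zero gives the nullclines N1 + 1.74N2 = 694 and 1.7N1 + N2 = 625.
Substituting N2 = 625 - 1.7N1 into the first: N1(1 - 1.74·1.7) = 694 - 1.74·625.
So N1* = -394/-1.96 = 201, and then N2* = 625 - 1.7·201 = 283.

N1* ≈ 201, N2* ≈ 283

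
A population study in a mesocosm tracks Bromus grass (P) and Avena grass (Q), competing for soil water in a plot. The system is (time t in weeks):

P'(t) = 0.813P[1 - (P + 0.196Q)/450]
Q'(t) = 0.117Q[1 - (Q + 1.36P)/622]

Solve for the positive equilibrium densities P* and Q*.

Setting both brackets to zero gives the nullclines P + 0.196Q = 450 and 1.36P + Q = 622.
Substituting Q = 622 - 1.36P into the first: P(1 - 0.196·1.36) = 450 - 0.196·622.
So P* = 328/0.733 = 447, and then Q* = 622 - 1.36·447 = 13.6.

P* ≈ 447, Q* ≈ 13.6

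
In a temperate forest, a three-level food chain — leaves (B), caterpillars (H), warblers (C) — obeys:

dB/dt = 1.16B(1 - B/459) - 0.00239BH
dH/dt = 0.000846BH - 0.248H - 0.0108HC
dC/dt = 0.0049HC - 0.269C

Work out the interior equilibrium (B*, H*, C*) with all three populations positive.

From dC/dt = 0: 0.0049H* = 0.269, so H* = 54.9.
From dB/dt = 0: 1.16(1 - B*/459) = 0.00239·54.9, giving B* = 459·(1 - 0.113) = 407.
From dH/dt = 0: 0.000846·407 - 0.248 = 0.0108C*, so C* = 0.0964/0.0108 = 8.93.

B* ≈ 407, H* ≈ 54.9, C* ≈ 8.93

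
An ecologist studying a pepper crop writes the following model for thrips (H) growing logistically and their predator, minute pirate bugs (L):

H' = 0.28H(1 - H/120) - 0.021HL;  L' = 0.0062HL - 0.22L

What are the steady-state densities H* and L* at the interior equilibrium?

H* ≈ 35.5, L* ≈ 9.39

From dL/dt = 0 with L > 0: 0.0062H* = 0.22, so H* = 35.5.
Substitute into dH/dt = 0: 0.28(1 - 35.5/120) = 0.021L*.
The bracket is 0.704, giving L* = 0.197/0.021 = 9.39.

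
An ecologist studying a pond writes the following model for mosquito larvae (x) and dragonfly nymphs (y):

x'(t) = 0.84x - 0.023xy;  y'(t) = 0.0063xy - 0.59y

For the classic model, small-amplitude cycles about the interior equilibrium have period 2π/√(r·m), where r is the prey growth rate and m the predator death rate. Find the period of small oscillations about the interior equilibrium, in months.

Here r = 0.84 and m = 0.59, so r·m = 0.496.
ω = √0.496 = 0.704 per month, hence T = 2π/ω ≈ 8.93 months.

T ≈ 8.93 months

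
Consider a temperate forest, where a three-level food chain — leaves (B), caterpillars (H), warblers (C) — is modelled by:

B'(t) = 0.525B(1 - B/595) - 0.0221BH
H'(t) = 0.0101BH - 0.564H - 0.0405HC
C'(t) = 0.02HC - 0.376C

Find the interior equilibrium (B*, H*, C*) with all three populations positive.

From dC/dt = 0: 0.02H* = 0.376, so H* = 18.8.
From dB/dt = 0: 0.525(1 - B*/595) = 0.0221·18.8, giving B* = 595·(1 - 0.791) = 124.
From dH/dt = 0: 0.0101·124 - 0.564 = 0.0405C*, so C* = 0.69/0.0405 = 17.

B* ≈ 124, H* ≈ 18.8, C* ≈ 17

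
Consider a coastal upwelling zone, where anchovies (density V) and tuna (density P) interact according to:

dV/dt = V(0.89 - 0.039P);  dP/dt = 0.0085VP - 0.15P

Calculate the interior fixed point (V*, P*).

Set dP/dt = 0 with P > 0: 0.0085V - 0.15 = 0, so V* = 0.15/0.0085 = 17.6.
Set dV/dt = 0 with V > 0: 0.89 - 0.039P = 0, so P* = 0.89/0.039 = 22.8.

V* ≈ 17.6, P* ≈ 22.8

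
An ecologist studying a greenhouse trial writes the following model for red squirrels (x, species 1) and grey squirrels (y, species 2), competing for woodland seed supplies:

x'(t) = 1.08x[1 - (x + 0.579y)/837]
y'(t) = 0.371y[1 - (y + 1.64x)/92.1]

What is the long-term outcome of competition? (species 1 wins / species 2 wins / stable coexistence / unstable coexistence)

species 1 excludes species 2

Compare the nullcline intercepts: K1/α12 = 837/0.579 = 1450 > K2 = 92.1; K2/α21 = 92.1/1.64 = 56.2 < K1 = 837.
Since the inequalities point opposite ways, species 1 can invade but species 2 cannot.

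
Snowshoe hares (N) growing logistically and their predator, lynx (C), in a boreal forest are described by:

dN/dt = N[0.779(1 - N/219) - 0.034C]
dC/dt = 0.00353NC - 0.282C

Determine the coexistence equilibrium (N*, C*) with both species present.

N* ≈ 79.9, C* ≈ 14.6

From dC/dt = 0 with C > 0: 0.00353N* = 0.282, so N* = 79.9.
Substitute into dN/dt = 0: 0.779(1 - 79.9/219) = 0.034C*.
The bracket is 0.635, giving C* = 0.495/0.034 = 14.6.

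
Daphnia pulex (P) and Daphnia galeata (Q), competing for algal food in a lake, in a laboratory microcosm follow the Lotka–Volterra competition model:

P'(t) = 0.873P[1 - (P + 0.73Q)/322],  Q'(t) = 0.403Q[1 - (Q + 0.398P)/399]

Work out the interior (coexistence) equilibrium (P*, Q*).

Setting both brackets to zero gives the nullclines P + 0.73Q = 322 and 0.398P + Q = 399.
Substituting Q = 399 - 0.398P into the first: P(1 - 0.73·0.398) = 322 - 0.73·399.
So P* = 30.7/0.709 = 43.3, and then Q* = 399 - 0.398·43.3 = 382.

P* ≈ 43.3, Q* ≈ 382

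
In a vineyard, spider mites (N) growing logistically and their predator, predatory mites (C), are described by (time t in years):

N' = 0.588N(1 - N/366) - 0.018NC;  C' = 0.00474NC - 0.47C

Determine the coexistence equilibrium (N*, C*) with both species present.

N* ≈ 99.2, C* ≈ 23.8

From dC/dt = 0 with C > 0: 0.00474N* = 0.47, so N* = 99.2.
Substitute into dN/dt = 0: 0.588(1 - 99.2/366) = 0.018C*.
The bracket is 0.729, giving C* = 0.429/0.018 = 23.8.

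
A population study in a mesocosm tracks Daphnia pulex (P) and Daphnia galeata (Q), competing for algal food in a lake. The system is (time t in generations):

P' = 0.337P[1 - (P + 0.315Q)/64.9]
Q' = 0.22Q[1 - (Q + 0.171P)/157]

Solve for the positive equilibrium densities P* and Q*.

Setting both brackets to zero gives the nullclines P + 0.315Q = 64.9 and 0.171P + Q = 157.
Substituting Q = 157 - 0.171P into the first: P(1 - 0.315·0.171) = 64.9 - 0.315·157.
So P* = 15.4/0.946 = 16.3, and then Q* = 157 - 0.171·16.3 = 154.

P* ≈ 16.3, Q* ≈ 154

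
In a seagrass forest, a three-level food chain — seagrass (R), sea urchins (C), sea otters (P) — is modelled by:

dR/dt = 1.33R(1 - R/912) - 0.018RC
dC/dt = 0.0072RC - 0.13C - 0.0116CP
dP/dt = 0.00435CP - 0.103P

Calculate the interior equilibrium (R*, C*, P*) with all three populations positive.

From dP/dt = 0: 0.00435C* = 0.103, so C* = 23.7.
From dR/dt = 0: 1.33(1 - R*/912) = 0.018·23.7, giving R* = 912·(1 - 0.32) = 620.
From dC/dt = 0: 0.0072·620 - 0.13 = 0.0116P*, so P* = 4.33/0.0116 = 373.

R* ≈ 620, C* ≈ 23.7, P* ≈ 373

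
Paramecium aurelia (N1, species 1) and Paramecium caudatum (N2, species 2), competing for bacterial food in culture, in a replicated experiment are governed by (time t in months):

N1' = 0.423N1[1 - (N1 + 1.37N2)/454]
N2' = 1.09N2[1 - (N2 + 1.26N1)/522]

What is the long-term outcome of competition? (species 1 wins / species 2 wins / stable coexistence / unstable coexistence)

Compare the nullcline intercepts: K1/α12 = 454/1.37 = 331 < K2 = 522; K2/α21 = 522/1.26 = 414 < K1 = 454.
Since both are reversed, neither can invade when rare; the interior point is a saddle.

unstable coexistence (outcome depends on initial conditions)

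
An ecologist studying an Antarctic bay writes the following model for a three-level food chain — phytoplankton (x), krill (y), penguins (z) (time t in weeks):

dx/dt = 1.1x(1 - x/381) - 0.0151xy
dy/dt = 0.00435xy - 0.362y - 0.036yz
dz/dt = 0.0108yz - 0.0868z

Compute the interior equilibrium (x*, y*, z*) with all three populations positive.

x* ≈ 339, y* ≈ 8.04, z* ≈ 30.9

From dz/dt = 0: 0.0108y* = 0.0868, so y* = 8.04.
From dx/dt = 0: 1.1(1 - x*/381) = 0.0151·8.04, giving x* = 381·(1 - 0.11) = 339.
From dy/dt = 0: 0.00435·339 - 0.362 = 0.036z*, so z* = 1.11/0.036 = 30.9.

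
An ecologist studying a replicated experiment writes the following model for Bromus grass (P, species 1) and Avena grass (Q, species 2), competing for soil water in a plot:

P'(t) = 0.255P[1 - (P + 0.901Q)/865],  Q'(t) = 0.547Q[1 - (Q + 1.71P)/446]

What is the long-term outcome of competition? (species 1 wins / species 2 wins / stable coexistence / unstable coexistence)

Compare the nullcline intercepts: K1/α12 = 865/0.901 = 960 > K2 = 446; K2/α21 = 446/1.71 = 261 < K1 = 865.
Since the inequalities point opposite ways, species 1 can invade but species 2 cannot.

species 1 excludes species 2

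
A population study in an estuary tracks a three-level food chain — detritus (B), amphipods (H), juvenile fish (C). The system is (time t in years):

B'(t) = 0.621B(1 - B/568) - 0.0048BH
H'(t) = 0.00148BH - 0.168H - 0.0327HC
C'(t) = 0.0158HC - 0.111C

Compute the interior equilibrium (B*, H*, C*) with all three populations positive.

B* ≈ 537, H* ≈ 7.03, C* ≈ 19.2

From dC/dt = 0: 0.0158H* = 0.111, so H* = 7.03.
From dB/dt = 0: 0.621(1 - B*/568) = 0.0048·7.03, giving B* = 568·(1 - 0.0543) = 537.
From dH/dt = 0: 0.00148·537 - 0.168 = 0.0327C*, so C* = 0.627/0.0327 = 19.2.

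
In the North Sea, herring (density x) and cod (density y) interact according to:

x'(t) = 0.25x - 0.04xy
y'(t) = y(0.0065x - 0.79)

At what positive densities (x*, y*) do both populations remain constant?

x* ≈ 122, y* ≈ 6.25

Set dy/dt = 0 with y > 0: 0.0065x - 0.79 = 0, so x* = 0.79/0.0065 = 122.
Set dx/dt = 0 with x > 0: 0.25 - 0.04y = 0, so y* = 0.25/0.04 = 6.25.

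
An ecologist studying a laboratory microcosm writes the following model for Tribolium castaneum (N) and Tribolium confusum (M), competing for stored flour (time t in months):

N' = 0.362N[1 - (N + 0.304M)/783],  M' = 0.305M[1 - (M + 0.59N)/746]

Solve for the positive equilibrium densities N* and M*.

Setting both brackets to zero gives the nullclines N + 0.304M = 783 and 0.59N + M = 746.
Substituting M = 746 - 0.59N into the first: N(1 - 0.304·0.59) = 783 - 0.304·746.
So N* = 556/0.821 = 678, and then M* = 746 - 0.59·678 = 346.

N* ≈ 678, M* ≈ 346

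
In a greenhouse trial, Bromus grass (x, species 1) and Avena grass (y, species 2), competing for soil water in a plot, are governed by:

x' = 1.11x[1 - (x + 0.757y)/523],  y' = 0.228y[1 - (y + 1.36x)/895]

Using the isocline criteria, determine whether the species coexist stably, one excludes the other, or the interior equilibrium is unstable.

Compare the nullcline intercepts: K1/α12 = 523/0.757 = 691 < K2 = 895; K2/α21 = 895/1.36 = 658 > K1 = 523.
Since the inequalities point opposite ways, species 2 can invade but species 1 cannot.

species 2 excludes species 1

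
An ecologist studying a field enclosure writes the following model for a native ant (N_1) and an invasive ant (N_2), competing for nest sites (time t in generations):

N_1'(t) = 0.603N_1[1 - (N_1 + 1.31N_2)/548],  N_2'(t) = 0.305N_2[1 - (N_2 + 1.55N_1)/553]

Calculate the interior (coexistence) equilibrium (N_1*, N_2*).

N_1* ≈ 171, N_2* ≈ 288

Setting both brackets to zero gives the nullclines N_1 + 1.31N_2 = 548 and 1.55N_1 + N_2 = 553.
Substituting N_2 = 553 - 1.55N_1 into the first: N_1(1 - 1.31·1.55) = 548 - 1.31·553.
So N_1* = -176/-1.03 = 171, and then N_2* = 553 - 1.55·171 = 288.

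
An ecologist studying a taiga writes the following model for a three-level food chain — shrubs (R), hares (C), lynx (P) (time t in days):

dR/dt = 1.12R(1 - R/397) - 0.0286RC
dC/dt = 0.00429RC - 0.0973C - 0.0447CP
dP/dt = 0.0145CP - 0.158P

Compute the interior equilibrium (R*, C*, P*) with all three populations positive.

R* ≈ 287, C* ≈ 10.9, P* ≈ 25.3

From dP/dt = 0: 0.0145C* = 0.158, so C* = 10.9.
From dR/dt = 0: 1.12(1 - R*/397) = 0.0286·10.9, giving R* = 397·(1 - 0.278) = 287.
From dC/dt = 0: 0.00429·287 - 0.0973 = 0.0447P*, so P* = 1.13/0.0447 = 25.3.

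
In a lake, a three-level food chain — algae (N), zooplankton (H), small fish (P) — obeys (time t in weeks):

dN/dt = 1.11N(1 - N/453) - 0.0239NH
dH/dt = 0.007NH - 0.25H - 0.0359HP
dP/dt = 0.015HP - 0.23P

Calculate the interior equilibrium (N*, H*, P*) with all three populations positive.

N* ≈ 303, H* ≈ 15.3, P* ≈ 52.2

From dP/dt = 0: 0.015H* = 0.23, so H* = 15.3.
From dN/dt = 0: 1.11(1 - N*/453) = 0.0239·15.3, giving N* = 453·(1 - 0.33) = 303.
From dH/dt = 0: 0.007·303 - 0.25 = 0.0359P*, so P* = 1.87/0.0359 = 52.2.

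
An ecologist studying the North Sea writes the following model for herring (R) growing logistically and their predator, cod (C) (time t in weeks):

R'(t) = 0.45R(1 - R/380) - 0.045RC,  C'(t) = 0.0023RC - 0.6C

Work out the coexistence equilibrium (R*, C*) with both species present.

R* ≈ 261, C* ≈ 3.14

From dC/dt = 0 with C > 0: 0.0023R* = 0.6, so R* = 261.
Substitute into dR/dt = 0: 0.45(1 - 261/380) = 0.045C*.
The bracket is 0.314, giving C* = 0.141/0.045 = 3.14.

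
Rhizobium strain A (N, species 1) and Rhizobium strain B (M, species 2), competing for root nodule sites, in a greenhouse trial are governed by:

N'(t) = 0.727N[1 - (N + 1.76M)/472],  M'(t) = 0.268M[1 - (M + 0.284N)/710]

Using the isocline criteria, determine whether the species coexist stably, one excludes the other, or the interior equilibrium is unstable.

Compare the nullcline intercepts: K1/α12 = 472/1.76 = 268 < K2 = 710; K2/α21 = 710/0.284 = 2500 > K1 = 472.
Since the inequalities point opposite ways, species 2 can invade but species 1 cannot.

species 2 excludes species 1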